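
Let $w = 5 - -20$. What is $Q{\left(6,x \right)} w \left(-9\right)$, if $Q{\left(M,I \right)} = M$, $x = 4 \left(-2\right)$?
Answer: $-1350$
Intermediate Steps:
$x = -8$
$w = 25$ ($w = 5 + 20 = 25$)
$Q{\left(6,x \right)} w \left(-9\right) = 6 \cdot 25 \left(-9\right) = 150 \left(-9\right) = -1350$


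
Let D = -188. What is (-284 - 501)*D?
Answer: 147580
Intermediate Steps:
(-284 - 501)*D = (-284 - 501)*(-188) = -785*(-188) = 147580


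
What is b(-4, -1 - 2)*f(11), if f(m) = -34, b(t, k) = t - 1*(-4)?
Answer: 0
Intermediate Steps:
b(t, k) = 4 + t (b(t, k) = t + 4 = 4 + t)
b(-4, -1 - 2)*f(11) = (4 - 4)*(-34) = 0*(-34) = 0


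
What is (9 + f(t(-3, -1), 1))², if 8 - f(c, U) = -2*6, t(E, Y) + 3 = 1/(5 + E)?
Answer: 841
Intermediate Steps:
t(E, Y) = -3 + 1/(5 + E)
f(c, U) = 20 (f(c, U) = 8 - (-2)*6 = 8 - 1*(-12) = 8 + 12 = 20)
(9 + f(t(-3, -1), 1))² = (9 + 20)² = 29² = 841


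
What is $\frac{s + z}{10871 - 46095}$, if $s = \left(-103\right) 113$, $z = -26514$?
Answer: $\frac{38153}{35224} \approx 1.0832$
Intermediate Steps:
$s = -11639$
$\frac{s + z}{10871 - 46095} = \frac{-11639 - 26514}{10871 - 46095} = - \frac{38153}{-35224} = \left(-38153\right) \left(- \frac{1}{35224}\right) = \frac{38153}{35224}$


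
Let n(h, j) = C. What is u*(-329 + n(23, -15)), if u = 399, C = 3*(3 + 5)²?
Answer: -54663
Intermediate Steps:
C = 192 (C = 3*8² = 3*64 = 192)
n(h, j) = 192
u*(-329 + n(23, -15)) = 399*(-329 + 192) = 399*(-137) = -54663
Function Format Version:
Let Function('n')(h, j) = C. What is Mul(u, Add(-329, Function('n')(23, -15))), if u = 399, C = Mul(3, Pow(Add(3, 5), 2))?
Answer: -54663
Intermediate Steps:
C = 192 (C = Mul(3, Pow(8, 2)) = Mul(3, 64) = 192)
Function('n')(h, j) = 192
Mul(u, Add(-329, Function('n')(23, -15))) = Mul(399, Add(-329, 192)) = Mul(399, -137) = -54663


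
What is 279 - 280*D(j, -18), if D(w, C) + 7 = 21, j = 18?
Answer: -3641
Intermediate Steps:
D(w, C) = 14 (D(w, C) = -7 + 21 = 14)
279 - 280*D(j, -18) = 279 - 280*14 = 279 - 3920 = -3641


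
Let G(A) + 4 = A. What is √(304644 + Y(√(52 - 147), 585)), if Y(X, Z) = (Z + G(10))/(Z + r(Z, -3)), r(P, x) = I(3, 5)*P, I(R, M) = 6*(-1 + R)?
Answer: √11584091055/195 ≈ 551.95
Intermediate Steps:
I(R, M) = -6 + 6*R
G(A) = -4 + A
r(P, x) = 12*P (r(P, x) = (-6 + 6*3)*P = (-6 + 18)*P = 12*P)
Y(X, Z) = (6 + Z)/(13*Z) (Y(X, Z) = (Z + (-4 + 10))/(Z + 12*Z) = (Z + 6)/((13*Z)) = (6 + Z)*(1/(13*Z)) = (6 + Z)/(13*Z))
√(304644 + Y(√(52 - 147), 585)) = √(304644 + (1/13)*(6 + 585)/585) = √(304644 + (1/13)*(1/585)*591) = √(304644 + 197/2535) = √(772272737/2535) = √11584091055/195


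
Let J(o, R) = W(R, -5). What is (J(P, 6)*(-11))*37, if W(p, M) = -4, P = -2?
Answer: 1628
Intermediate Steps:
J(o, R) = -4
(J(P, 6)*(-11))*37 = -4*(-11)*37 = 44*37 = 1628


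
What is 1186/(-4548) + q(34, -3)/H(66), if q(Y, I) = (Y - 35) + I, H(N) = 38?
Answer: -15815/43206 ≈ -0.36604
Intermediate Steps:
q(Y, I) = -35 + I + Y (q(Y, I) = (-35 + Y) + I = -35 + I + Y)
1186/(-4548) + q(34, -3)/H(66) = 1186/(-4548) + (-35 - 3 + 34)/38 = 1186*(-1/4548) - 4*1/38 = -593/2274 - 2/19 = -15815/43206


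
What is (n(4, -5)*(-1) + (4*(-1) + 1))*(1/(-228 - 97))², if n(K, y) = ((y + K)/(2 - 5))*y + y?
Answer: 11/316875 ≈ 3.4714e-5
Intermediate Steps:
n(K, y) = y + y*(-K/3 - y/3) (n(K, y) = ((K + y)/(-3))*y + y = ((K + y)*(-⅓))*y + y = (-K/3 - y/3)*y + y = y*(-K/3 - y/3) + y = y + y*(-K/3 - y/3))
(n(4, -5)*(-1) + (4*(-1) + 1))*(1/(-228 - 97))² = (((⅓)*(-5)*(3 - 1*4 - 1*(-5)))*(-1) + (4*(-1) + 1))*(1/(-228 - 97))² = (((⅓)*(-5)*(3 - 4 + 5))*(-1) + (-4 + 1))*(1/(-325))² = (((⅓)*(-5)*4)*(-1) - 3)*(-1/325)² = (-20/3*(-1) - 3)*(1/105625) = (20/3 - 3)*(1/105625) = (11/3)*(1/105625) = 11/316875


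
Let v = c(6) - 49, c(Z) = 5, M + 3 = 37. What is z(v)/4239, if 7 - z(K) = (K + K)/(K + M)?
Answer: -1/2355 ≈ -0.00042463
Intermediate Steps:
M = 34 (M = -3 + 37 = 34)
v = -44 (v = 5 - 49 = -44)
z(K) = 7 - 2*K/(34 + K) (z(K) = 7 - (K + K)/(K + 34) = 7 - 2*K/(34 + K))
z(v)/4239 = ((238 + 5*(-44))/(34 - 44))/4239 = ((238 - 220)/(-10))*(1/4239) = -⅒*18*(1/4239) = -9/5*1/4239 = -1/2355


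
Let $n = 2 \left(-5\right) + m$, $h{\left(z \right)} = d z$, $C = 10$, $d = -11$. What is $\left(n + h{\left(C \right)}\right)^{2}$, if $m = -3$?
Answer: $15129$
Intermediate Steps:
$h{\left(z \right)} = - 11 z$
$n = -13$ ($n = 2 \left(-5\right) - 3 = -10 - 3 = -13$)
$\left(n + h{\left(C \right)}\right)^{2} = \left(-13 - 110\right)^{2} = \left(-123\right)^{2} = 15129$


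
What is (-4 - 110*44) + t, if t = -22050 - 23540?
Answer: -50434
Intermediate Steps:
t = -45590
(-4 - 110*44) + t = (-4 - 110*44) - 45590 = (-4 - 4840) - 45590 = -4844 - 45590 = -50434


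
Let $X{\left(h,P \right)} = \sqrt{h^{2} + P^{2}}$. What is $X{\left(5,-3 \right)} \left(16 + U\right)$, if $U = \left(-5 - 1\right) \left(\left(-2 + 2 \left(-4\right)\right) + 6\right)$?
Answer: $40 \sqrt{34} \approx 233.24$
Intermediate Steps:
$X{\left(h,P \right)} = \sqrt{P^{2} + h^{2}}$
$U = 24$ ($U = - 6 \left(\left(-2 - 8\right) + 6\right) = - 6 \left(-10 + 6\right) = \left(-6\right) \left(-4\right) = 24$)
$X{\left(5,-3 \right)} \left(16 + U\right) = \sqrt{\left(-3\right)^{2} + 5^{2}} \left(16 + 24\right) = \sqrt{9 + 25} \cdot 40 = \sqrt{34} \cdot 40 = 40 \sqrt{34}$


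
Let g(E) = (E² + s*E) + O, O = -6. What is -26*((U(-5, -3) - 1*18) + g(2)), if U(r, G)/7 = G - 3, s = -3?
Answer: 1768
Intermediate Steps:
g(E) = -6 + E² - 3*E (g(E) = (E² - 3*E) - 6 = -6 + E² - 3*E)
U(r, G) = -21 + 7*G (U(r, G) = 7*(G - 3) = 7*(-3 + G) = -21 + 7*G)
-26*((U(-5, -3) - 1*18) + g(2)) = -26*(((-21 + 7*(-3)) - 1*18) + (-6 + 2² - 3*2)) = -26*(((-21 - 21) - 18) + (-6 + 4 - 6)) = -26*((-42 - 18) - 8) = -26*(-60 - 8) = -26*(-68) = 1768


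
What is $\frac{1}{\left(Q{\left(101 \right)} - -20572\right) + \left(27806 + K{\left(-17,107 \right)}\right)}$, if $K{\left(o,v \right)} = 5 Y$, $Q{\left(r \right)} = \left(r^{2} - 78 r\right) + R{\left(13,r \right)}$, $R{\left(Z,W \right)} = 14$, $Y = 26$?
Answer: $\frac{1}{50845} \approx 1.9668 \cdot 10^{-5}$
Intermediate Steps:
$Q{\left(r \right)} = 14 + r^{2} - 78 r$ ($Q{\left(r \right)} = \left(r^{2} - 78 r\right) + 14 = 14 + r^{2} - 78 r$)
$K{\left(o,v \right)} = 130$ ($K{\left(o,v \right)} = 5 \cdot 26 = 130$)
$\frac{1}{\left(Q{\left(101 \right)} - -20572\right) + \left(27806 + K{\left(-17,107 \right)}\right)} = \frac{1}{\left(\left(14 + 101^{2} - 7878\right) - -20572\right) + \left(27806 + 130\right)} = \frac{1}{\left(\left(14 + 10201 - 7878\right) + 20572\right) + 27936} = \frac{1}{\left(2337 + 20572\right) + 27936} = \frac{1}{22909 + 27936} = \frac{1}{50845}$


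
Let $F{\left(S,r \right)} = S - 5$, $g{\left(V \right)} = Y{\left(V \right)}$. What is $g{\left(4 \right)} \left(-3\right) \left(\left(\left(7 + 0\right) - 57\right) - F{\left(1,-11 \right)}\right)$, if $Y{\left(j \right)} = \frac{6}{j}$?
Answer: $207$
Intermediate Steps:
$g{\left(V \right)} = \frac{6}{V}$
$F{\left(S,r \right)} = -5 + S$
$g{\left(4 \right)} \left(-3\right) \left(\left(\left(7 + 0\right) - 57\right) - F{\left(1,-11 \right)}\right) = \frac{6}{4} \left(-3\right) \left(\left(\left(7 + 0\right) - 57\right) - \left(-5 + 1\right)\right) = 6 \cdot \frac{1}{4} \left(-3\right) \left(\left(7 - 57\right) - -4\right) = \frac{3}{2} \left(-3\right) \left(-50 + 4\right) = \left(- \frac{9}{2}\right) \left(-46\right) = 207$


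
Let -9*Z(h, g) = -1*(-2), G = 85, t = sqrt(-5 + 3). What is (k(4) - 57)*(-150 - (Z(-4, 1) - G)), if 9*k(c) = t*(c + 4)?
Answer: 11077/3 - 4664*I*sqrt(2)/81 ≈ 3692.3 - 81.431*I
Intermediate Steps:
t = I*sqrt(2) (t = sqrt(-2) = I*sqrt(2) ≈ 1.4142*I)
k(c) = I*sqrt(2)*(4 + c)/9 (k(c) = ((I*sqrt(2))*(c + 4))/9 = ((I*sqrt(2))*(4 + c))/9 = (I*sqrt(2)*(4 + c))/9 = I*sqrt(2)*(4 + c)/9)
Z(h, g) = -2/9 (Z(h, g) = -(-1)*(-2)/9 = -1/9*2 = -2/9)
(k(4) - 57)*(-150 - (Z(-4, 1) - G)) = (I*sqrt(2)*(4 + 4)/9 - 57)*(-150 - (-2/9 - 1*85)) = ((1/9)*I*sqrt(2)*8 - 57)*(-150 - (-2/9 - 85)) = (8*I*sqrt(2)/9 - 57)*(-150 - 1*(-767/9)) = (-57 + 8*I*sqrt(2)/9)*(-150 + 767/9) = (-57 + 8*I*sqrt(2)/9)*(-583/9) = 11077/3 - 4664*I*sqrt(2)/81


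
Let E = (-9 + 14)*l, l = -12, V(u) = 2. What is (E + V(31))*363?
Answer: -21054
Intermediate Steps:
E = -60 (E = (-9 + 14)*(-12) = 5*(-12) = -60)
(E + V(31))*363 = (-60 + 2)*363 = -58*363 = -21054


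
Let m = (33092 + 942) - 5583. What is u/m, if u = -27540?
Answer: -27540/28451 ≈ -0.96798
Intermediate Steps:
m = 28451 (m = 34034 - 5583 = 28451)
u/m = -27540/28451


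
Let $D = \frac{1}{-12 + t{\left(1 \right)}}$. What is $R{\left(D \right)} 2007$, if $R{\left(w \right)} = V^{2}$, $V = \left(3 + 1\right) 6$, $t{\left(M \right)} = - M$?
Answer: $1156032$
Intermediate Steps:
$V = 24$ ($V = 4 \cdot 6 = 24$)
$D = - \frac{1}{13}$ ($D = \frac{1}{-12 - 1} = \frac{1}{-13} = - \frac{1}{13} \approx -0.076923$)
$R{\left(w \right)} = 576$ ($R{\left(w \right)} = 24^{2} = 576$)
$R{\left(D \right)} 2007 = 576 \cdot 2007 = 1156032$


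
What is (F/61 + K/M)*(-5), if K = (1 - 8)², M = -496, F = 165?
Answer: -394255/30256 ≈ -13.031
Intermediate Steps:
K = 49 (K = (-7)² = 49)
(F/61 + K/M)*(-5) = (165/61 + 49/(-496))*(-5) = (165*(1/61) + 49*(-1/496))*(-5) = (165/61 - 49/496)*(-5) = (78851/30256)*(-5) = -394255/30256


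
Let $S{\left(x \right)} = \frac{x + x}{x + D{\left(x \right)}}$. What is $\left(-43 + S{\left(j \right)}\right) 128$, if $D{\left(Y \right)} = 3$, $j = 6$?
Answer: $- \frac{16000}{3} \approx -5333.3$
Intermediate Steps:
$S{\left(x \right)} = \frac{2 x}{3 + x}$ ($S{\left(x \right)} = \frac{x + x}{x + 3} = \frac{2 x}{3 + x}$)
$\left(-43 + S{\left(j \right)}\right) 128 = \left(-43 + 2 \cdot 6 \frac{1}{3 + 6}\right) 128 = \left(-43 + 2 \cdot 6 \cdot \frac{1}{9}\right) 128 = \left(-43 + \frac{4}{3}\right) 128 = \left(- \frac{125}{3}\right) 128 = - \frac{16000}{3}$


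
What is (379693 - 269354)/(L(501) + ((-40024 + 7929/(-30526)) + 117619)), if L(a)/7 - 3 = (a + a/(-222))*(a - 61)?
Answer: 124623707618/1822663575499 ≈ 0.068375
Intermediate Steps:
L(a) = 21 + 1547*a*(-61 + a)/222 (L(a) = 21 + 7*((a + a/(-222))*(a - 61)) = 21 + 7*((a + a*(-1/222))*(-61 + a)) = 21 + 7*((a - a/222)*(-61 + a)) = 21 + 7*((221*a/222)*(-61 + a)) = 21 + 7*(221*a*(-61 + a)/222) = 21 + 1547*a*(-61 + a)/222)
(379693 - 269354)/(L(501) + ((-40024 + 7929/(-30526)) + 117619)) = (379693 - 269354)/((21 - 94367/222*501 + (1547/222)*501**2) + ((-40024 + 7929/(-30526)) + 117619)) = 110339/((21 - 15759289/74 + (1547/222)*251001) + ((-40024 + 7929*(-1/30526)) + 117619)) = 110339/((21 - 15759289/74 + 129432849/74) + ((-40024 - 7929/30526) + 117619)) = 110339/(56837557/37 + (-1221780553/30526 + 117619)) = 110339/(56837557/37 + 2368657041/30526) = 110339/(1822663575499/1129462) = 110339*(1129462/1822663575499) = 124623707618/1822663575499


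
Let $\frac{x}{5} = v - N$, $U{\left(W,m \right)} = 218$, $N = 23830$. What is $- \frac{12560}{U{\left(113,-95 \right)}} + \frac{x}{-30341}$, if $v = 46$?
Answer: $- \frac{177579200}{3307169} \approx -53.695$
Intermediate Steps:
$x = -118920$ ($x = 5 \left(46 - 23830\right) = 5 \left(-23784\right) = -118920$)
$- \frac{12560}{U{\left(113,-95 \right)}} + \frac{x}{-30341} = - \frac{12560}{218} - \frac{118920}{-30341} = \left(-12560\right) \frac{1}{218} - - \frac{118920}{30341} = - \frac{6280}{109} + \frac{118920}{30341} = - \frac{177579200}{3307169}$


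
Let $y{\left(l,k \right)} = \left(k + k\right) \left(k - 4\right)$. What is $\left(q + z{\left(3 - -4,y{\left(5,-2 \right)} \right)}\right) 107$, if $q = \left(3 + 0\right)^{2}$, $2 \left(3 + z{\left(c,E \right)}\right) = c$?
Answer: $\frac{2033}{2} \approx 1016.5$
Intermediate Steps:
$y{\left(l,k \right)} = 2 k \left(-4 + k\right)$
$z{\left(c,E \right)} = -3 + \frac{c}{2}$
$q = 9$ ($q = 3^{2} = 9$)
$\left(q + z{\left(3 - -4,y{\left(5,-2 \right)} \right)}\right) 107 = \left(9 - \left(3 - \frac{3 - -4}{2}\right)\right) 107 = \left(9 - \left(3 - \frac{3 + 4}{2}\right)\right) 107 = \left(9 + \left(-3 + \frac{1}{2} \cdot 7\right)\right) 107 = \left(9 + \left(-3 + \frac{7}{2}\right)\right) 107 = \left(9 + \frac{1}{2}\right) 107 = \frac{19}{2} \cdot 107 = \frac{2033}{2}$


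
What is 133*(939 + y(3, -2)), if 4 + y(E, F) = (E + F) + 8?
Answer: 125552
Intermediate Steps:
y(E, F) = 4 + E + F (y(E, F) = -4 + ((E + F) + 8) = -4 + (8 + E + F) = 4 + E + F)
133*(939 + y(3, -2)) = 133*(939 + (4 + 3 - 2)) = 133*(939 + 5) = 133*944 = 125552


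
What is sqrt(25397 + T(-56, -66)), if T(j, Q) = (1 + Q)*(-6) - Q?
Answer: sqrt(25853) ≈ 160.79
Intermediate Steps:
T(j, Q) = -6 - 7*Q (T(j, Q) = (-6 - 6*Q) - Q = -6 - 7*Q)
sqrt(25397 + T(-56, -66)) = sqrt(25397 + (-6 - 7*(-66))) = sqrt(25397 + (-6 + 462)) = sqrt(25397 + 456) = sqrt(25853)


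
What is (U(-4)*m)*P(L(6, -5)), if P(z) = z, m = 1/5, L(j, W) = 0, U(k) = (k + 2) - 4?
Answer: 0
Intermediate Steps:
U(k) = -2 + k (U(k) = (2 + k) - 4 = -2 + k)
m = ⅕ ≈ 0.20000
(U(-4)*m)*P(L(6, -5)) = ((-2 - 4)*(⅕))*0 = -6*⅕*0 = -6/5*0 = 0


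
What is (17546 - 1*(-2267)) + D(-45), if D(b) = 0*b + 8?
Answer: 19821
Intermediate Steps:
D(b) = 8 (D(b) = 0 + 8 = 8)
(17546 - 1*(-2267)) + D(-45) = (17546 - 1*(-2267)) + 8 = (17546 + 2267) + 8 = 19813 + 8 = 19821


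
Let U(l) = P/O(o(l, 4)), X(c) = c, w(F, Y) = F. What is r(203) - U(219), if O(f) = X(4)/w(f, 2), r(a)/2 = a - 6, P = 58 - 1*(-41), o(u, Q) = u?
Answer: -20105/4 ≈ -5026.3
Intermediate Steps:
P = 99 (P = 58 + 41 = 99)
r(a) = -12 + 2*a (r(a) = 2*(a - 6) = 2*(-6 + a) = -12 + 2*a)
O(f) = 4/f
U(l) = 99*l/4 (U(l) = 99/((4/l)) = 99*(l/4) = 99*l/4)
r(203) - U(219) = (-12 + 2*203) - 99*219/4 = (-12 + 406) - 1*21681/4 = 394 - 21681/4 = -20105/4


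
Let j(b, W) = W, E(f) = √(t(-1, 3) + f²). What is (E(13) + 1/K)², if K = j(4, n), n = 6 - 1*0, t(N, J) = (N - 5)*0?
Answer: 6241/36 ≈ 173.36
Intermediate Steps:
t(N, J) = 0 (t(N, J) = (-5 + N)*0 = 0)
n = 6 (n = 6 + 0 = 6)
E(f) = √(f²) (E(f) = √(0 + f²) = √(f²))
K = 6
(E(13) + 1/K)² = (√(13²) + 1/6)² = (√169 + ⅙)² = (13 + ⅙)² = (79/6)² = 6241/36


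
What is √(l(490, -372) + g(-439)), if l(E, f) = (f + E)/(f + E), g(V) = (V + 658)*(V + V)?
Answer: I*√192281 ≈ 438.5*I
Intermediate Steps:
g(V) = 2*V*(658 + V) (g(V) = (658 + V)*(2*V) = 2*V*(658 + V))
l(E, f) = 1 (l(E, f) = (E + f)/(E + f) = 1)
√(l(490, -372) + g(-439)) = √(1 + 2*(-439)*(658 - 439)) = √(1 + 2*(-439)*219) = √(1 - 192282) = √(-192281) = I*√192281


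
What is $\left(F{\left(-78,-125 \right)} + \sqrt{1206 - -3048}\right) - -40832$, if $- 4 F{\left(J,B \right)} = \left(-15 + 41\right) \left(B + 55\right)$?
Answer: $41287 + \sqrt{4254} \approx 41352.0$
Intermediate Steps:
$F{\left(J,B \right)} = - \frac{715}{2} - \frac{13 B}{2}$ ($F{\left(J,B \right)} = - \frac{\left(-15 + 41\right) \left(B + 55\right)}{4} = - \frac{26 \left(55 + B\right)}{4} = - \frac{1430 + 26 B}{4} = - \frac{715}{2} - \frac{13 B}{2}$)
$\left(F{\left(-78,-125 \right)} + \sqrt{1206 - -3048}\right) - -40832 = \left(\left(- \frac{715}{2} - - \frac{1625}{2}\right) + \sqrt{1206 - -3048}\right) - -40832 = \left(\left(- \frac{715}{2} + \frac{1625}{2}\right) + \sqrt{1206 + \left(-1128 + 4176\right)}\right) + 40832 = \left(455 + \sqrt{1206 + 3048}\right) + 40832 = \left(455 + \sqrt{4254}\right) + 40832 = 41287 + \sqrt{4254}$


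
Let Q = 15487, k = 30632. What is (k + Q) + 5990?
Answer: 52109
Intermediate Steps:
(k + Q) + 5990 = (30632 + 15487) + 5990 = 46119 + 5990 = 52109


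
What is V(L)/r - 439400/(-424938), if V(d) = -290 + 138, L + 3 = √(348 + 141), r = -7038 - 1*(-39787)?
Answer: 7162660012/6958147281 ≈ 1.0294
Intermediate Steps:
r = 32749 (r = -7038 + 39787 = 32749)
L = -3 + √489 (L = -3 + √(348 + 141) = -3 + √489 ≈ 19.113)
V(d) = -152
V(L)/r - 439400/(-424938) = -152/32749 - 439400/(-424938) = -152*1/32749 - 439400*(-1/424938) = -152/32749 + 219700/212469 = 7162660012/6958147281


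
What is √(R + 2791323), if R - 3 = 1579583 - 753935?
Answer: 9*√44654 ≈ 1901.8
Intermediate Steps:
R = 825651 (R = 3 + (1579583 - 753935) = 3 + 825648 = 825651)
√(R + 2791323) = √(825651 + 2791323) = √3616974 = 9*√44654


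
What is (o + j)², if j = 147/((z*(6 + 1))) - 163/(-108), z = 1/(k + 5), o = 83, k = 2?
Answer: 625150009/11664 ≈ 53597.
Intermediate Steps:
z = ⅐ (z = 1/(2 + 5) = 1/7 = ⅐ ≈ 0.14286)
j = 16039/108 (j = 147/(((6 + 1)/7)) - 163/(-108) = 147/(((⅐)*7)) - 163*(-1/108) = 147/1 + 163/108 = 147*1 + 163/108 = 147 + 163/108 = 16039/108 ≈ 148.51)
(o + j)² = (83 + 16039/108)² = (25003/108)² = 625150009/11664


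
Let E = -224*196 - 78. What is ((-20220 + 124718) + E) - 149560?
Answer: -89044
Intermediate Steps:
E = -43982 (E = -43904 - 78 = -43982)
((-20220 + 124718) + E) - 149560 = ((-20220 + 124718) - 43982) - 149560 = (104498 - 43982) - 149560 = 60516 - 149560 = -89044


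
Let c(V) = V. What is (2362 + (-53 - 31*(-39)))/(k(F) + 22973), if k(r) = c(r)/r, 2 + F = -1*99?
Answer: 1759/11487 ≈ 0.15313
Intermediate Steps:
F = -101 (F = -2 - 1*99 = -2 - 99 = -101)
k(r) = 1 (k(r) = r/r = 1)
(2362 + (-53 - 31*(-39)))/(k(F) + 22973) = (2362 + (-53 - 31*(-39)))/(1 + 22973) = (2362 + (-53 + 1209))/22974 = (2362 + 1156)*(1/22974) = 3518*(1/22974) = 1759/11487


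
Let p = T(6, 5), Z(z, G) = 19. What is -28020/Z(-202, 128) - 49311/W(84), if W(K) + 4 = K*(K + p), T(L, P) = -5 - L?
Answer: -172643469/116432 ≈ -1482.8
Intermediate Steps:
p = -11 (p = -5 - 1*6 = -5 - 6 = -11)
W(K) = -4 + K*(-11 + K) (W(K) = -4 + K*(K - 11) = -4 + K*(-11 + K))
-28020/Z(-202, 128) - 49311/W(84) = -28020/19 - 49311/(-4 + 84**2 - 11*84) = -28020*1/19 - 49311/(-4 + 7056 - 924) = -28020/19 - 49311/6128 = -172643469/116432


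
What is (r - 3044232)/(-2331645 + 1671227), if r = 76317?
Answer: 2967915/660418 ≈ 4.4940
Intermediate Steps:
(r - 3044232)/(-2331645 + 1671227) = (76317 - 3044232)/(-2331645 + 1671227) = -2967915/(-660418) = -2967915*(-1/660418) = 2967915/660418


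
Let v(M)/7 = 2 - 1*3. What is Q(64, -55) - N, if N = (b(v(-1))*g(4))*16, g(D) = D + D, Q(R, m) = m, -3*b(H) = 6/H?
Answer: -641/7 ≈ -91.571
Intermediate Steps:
v(M) = -7 (v(M) = 7*(2 - 1*3) = 7*(2 - 3) = 7*(-1) = -7)
b(H) = -2/H
g(D) = 2*D
N = 256/7 (N = ((-2/(-7))*(2*4))*16 = (-2*(-⅐)*8)*16 = ((2/7)*8)*16 = (16/7)*16 = 256/7 ≈ 36.571)
Q(64, -55) - N = -55 - 1*256/7 = -55 - 256/7 = -641/7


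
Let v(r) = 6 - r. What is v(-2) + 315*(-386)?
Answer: -121582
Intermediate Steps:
v(-2) + 315*(-386) = (6 - 1*(-2)) + 315*(-386) = (6 + 2) - 121590 = 8 - 121590 = -121582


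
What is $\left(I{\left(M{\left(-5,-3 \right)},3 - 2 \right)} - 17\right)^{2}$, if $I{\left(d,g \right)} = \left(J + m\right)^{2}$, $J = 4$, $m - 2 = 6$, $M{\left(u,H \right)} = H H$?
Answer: $16129$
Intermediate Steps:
$M{\left(u,H \right)} = H^{2}$
$m = 8$ ($m = 2 + 6 = 8$)
$I{\left(d,g \right)} = 144$ ($I{\left(d,g \right)} = \left(4 + 8\right)^{2} = 12^{2} = 144$)
$\left(I{\left(M{\left(-5,-3 \right)},3 - 2 \right)} - 17\right)^{2} = \left(144 - 17\right)^{2} = 127^{2} = 16129$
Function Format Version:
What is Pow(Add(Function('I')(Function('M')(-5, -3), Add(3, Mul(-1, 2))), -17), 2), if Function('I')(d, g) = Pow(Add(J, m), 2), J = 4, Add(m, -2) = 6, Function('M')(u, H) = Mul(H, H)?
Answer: 16129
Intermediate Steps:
Function('M')(u, H) = Pow(H, 2)
m = 8 (m = Add(2, 6) = 8)
Function('I')(d, g) = 144 (Function('I')(d, g) = Pow(Add(4, 8), 2) = Pow(12, 2) = 144)
Pow(Add(Function('I')(Function('M')(-5, -3), Add(3, Mul(-1, 2))), -17), 2) = Pow(Add(144, -17), 2) = Pow(127, 2) = 16129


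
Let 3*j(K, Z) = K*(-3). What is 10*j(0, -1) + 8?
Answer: 8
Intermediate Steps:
j(K, Z) = -K (j(K, Z) = (K*(-3))/3 = (-3*K)/3 = -K)
10*j(0, -1) + 8 = 10*(-1*0) + 8 = 10*0 + 8 = 0 + 8 = 8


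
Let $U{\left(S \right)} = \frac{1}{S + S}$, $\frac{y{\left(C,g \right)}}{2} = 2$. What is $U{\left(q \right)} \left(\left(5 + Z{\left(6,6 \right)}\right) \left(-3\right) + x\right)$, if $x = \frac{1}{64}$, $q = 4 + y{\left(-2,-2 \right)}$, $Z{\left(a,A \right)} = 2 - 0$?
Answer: $- \frac{1343}{1024} \approx -1.3115$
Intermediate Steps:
$Z{\left(a,A \right)} = 2$ ($Z{\left(a,A \right)} = 2 + 0 = 2$)
$y{\left(C,g \right)} = 4$ ($y{\left(C,g \right)} = 2 \cdot 2 = 4$)
$q = 8$ ($q = 4 + 4 = 8$)
$x = \frac{1}{64} \approx 0.015625$
$U{\left(S \right)} = \frac{1}{2 S}$
$U{\left(q \right)} \left(\left(5 + Z{\left(6,6 \right)}\right) \left(-3\right) + x\right) = \frac{1}{2 \cdot 8} \left(\left(5 + 2\right) \left(-3\right) + \frac{1}{64}\right) = \frac{1}{2} \cdot \frac{1}{8} \left(7 \left(-3\right) + \frac{1}{64}\right) = \frac{-21 + \frac{1}{64}}{16} = \frac{1}{16} \left(- \frac{1343}{64}\right) = - \frac{1343}{1024}$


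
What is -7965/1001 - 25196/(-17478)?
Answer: -56995537/8747739 ≈ -6.5155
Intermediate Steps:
-7965/1001 - 25196/(-17478) = -7965*1/1001 - 25196*(-1/17478) = -7965/1001 + 12598/8739 = -56995537/8747739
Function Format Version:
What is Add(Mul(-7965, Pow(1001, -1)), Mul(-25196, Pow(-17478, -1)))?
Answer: Rational(-56995537, 8747739) ≈ -6.5155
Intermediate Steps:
Add(Mul(-7965, Pow(1001, -1)), Mul(-25196, Pow(-17478, -1))) = Add(Mul(-7965, Rational(1, 1001)), Mul(-25196, Rational(-1, 17478))) = Add(Rational(-7965, 1001), Rational(12598, 8739)) = Rational(-56995537, 8747739)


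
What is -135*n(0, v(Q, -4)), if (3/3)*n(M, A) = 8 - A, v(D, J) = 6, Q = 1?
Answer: -270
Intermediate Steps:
n(M, A) = 8 - A
-135*n(0, v(Q, -4)) = -135*(8 - 1*6) = -135*(8 - 6) = -135*2 = -270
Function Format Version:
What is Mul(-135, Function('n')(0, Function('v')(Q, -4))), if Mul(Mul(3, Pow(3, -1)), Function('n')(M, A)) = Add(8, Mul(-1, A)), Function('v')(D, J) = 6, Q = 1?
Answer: -270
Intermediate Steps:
Function('n')(M, A) = Add(8, Mul(-1, A))
Mul(-135, Function('n')(0, Function('v')(Q, -4))) = Mul(-135, Add(8, Mul(-1, 6))) = Mul(-135, Add(8, -6)) = Mul(-135, 2) = -270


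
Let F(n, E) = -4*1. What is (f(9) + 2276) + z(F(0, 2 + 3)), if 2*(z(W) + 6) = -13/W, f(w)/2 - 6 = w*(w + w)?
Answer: 20861/8 ≈ 2607.6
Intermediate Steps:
f(w) = 12 + 4*w**2 (f(w) = 12 + 2*(w*(w + w)) = 12 + 2*(w*(2*w)) = 12 + 2*(2*w**2) = 12 + 4*w**2)
F(n, E) = -4
z(W) = -6 - 13/(2*W) (z(W) = -6 + (-13/W)/2 = -6 - 13/(2*W))
(f(9) + 2276) + z(F(0, 2 + 3)) = ((12 + 4*9**2) + 2276) + (-6 - 13/2/(-4)) = ((12 + 4*81) + 2276) + (-6 - 13/2*(-1/4)) = ((12 + 324) + 2276) + (-6 + 13/8) = (336 + 2276) - 35/8 = 2612 - 35/8 = 20861/8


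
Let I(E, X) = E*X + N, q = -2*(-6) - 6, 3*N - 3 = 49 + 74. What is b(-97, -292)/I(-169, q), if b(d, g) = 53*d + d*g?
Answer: -23183/972 ≈ -23.851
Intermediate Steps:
N = 42 (N = 1 + (49 + 74)/3 = 1 + (⅓)*123 = 1 + 41 = 42)
q = 6 (q = 12 - 6 = 6)
I(E, X) = 42 + E*X (I(E, X) = E*X + 42 = 42 + E*X)
b(-97, -292)/I(-169, q) = (-97*(53 - 292))/(42 - 169*6) = (-97*(-239))/(42 - 1014) = 23183/(-972) = 23183*(-1/972) = -23183/972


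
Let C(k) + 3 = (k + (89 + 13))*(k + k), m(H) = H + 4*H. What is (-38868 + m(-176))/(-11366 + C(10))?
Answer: 39748/9129 ≈ 4.3540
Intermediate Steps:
m(H) = 5*H
C(k) = -3 + 2*k*(102 + k) (C(k) = -3 + (k + (89 + 13))*(k + k) = -3 + (k + 102)*(2*k) = -3 + (102 + k)*(2*k) = -3 + 2*k*(102 + k))
(-38868 + m(-176))/(-11366 + C(10)) = (-38868 + 5*(-176))/(-11366 + (-3 + 2*10² + 204*10)) = (-38868 - 880)/(-11366 + (-3 + 2*100 + 2040)) = -39748/(-11366 + (-3 + 200 + 2040)) = -39748/(-11366 + 2237) = -39748/(-9129) = -39748*(-1/9129) = 39748/9129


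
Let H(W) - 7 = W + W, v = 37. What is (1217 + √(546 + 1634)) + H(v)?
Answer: 1298 + 2*√545 ≈ 1344.7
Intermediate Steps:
H(W) = 7 + 2*W (H(W) = 7 + (W + W) = 7 + 2*W)
(1217 + √(546 + 1634)) + H(v) = (1217 + √(546 + 1634)) + (7 + 2*37) = (1217 + √2180) + (7 + 74) = (1217 + 2*√545) + 81 = 1298 + 2*√545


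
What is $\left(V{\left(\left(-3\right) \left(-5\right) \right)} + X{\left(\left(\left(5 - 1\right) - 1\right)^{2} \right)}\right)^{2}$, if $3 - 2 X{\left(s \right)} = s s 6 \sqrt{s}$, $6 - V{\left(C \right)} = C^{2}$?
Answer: $\frac{3583449}{4} \approx 8.9586 \cdot 10^{5}$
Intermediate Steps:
$V{\left(C \right)} = 6 - C^{2}$
$X{\left(s \right)} = \frac{3}{2} - 3 s^{\frac{5}{2}}$ ($X{\left(s \right)} = \frac{3}{2} - \frac{s s 6 \sqrt{s}}{2} = \frac{3}{2} - \frac{s^{2} \cdot 6 \sqrt{s}}{2} = \frac{3}{2} - \frac{6 s^{2} \sqrt{s}}{2} = \frac{3}{2} - \frac{6 s^{\frac{5}{2}}}{2} = \frac{3}{2} - 3 s^{\frac{5}{2}}$)
$\left(V{\left(\left(-3\right) \left(-5\right) \right)} + X{\left(\left(\left(5 - 1\right) - 1\right)^{2} \right)}\right)^{2} = \left(\left(6 - \left(\left(-3\right) \left(-5\right)\right)^{2}\right) + \left(\frac{3}{2} - 3 \left(\left(\left(5 - 1\right) - 1\right)^{2}\right)^{\frac{5}{2}}\right)\right)^{2} = \left(\left(6 - 15^{2}\right) + \left(\frac{3}{2} - 3 \left(\left(4 - 1\right)^{2}\right)^{\frac{5}{2}}\right)\right)^{2} = \left(\left(6 - 225\right) + \left(\frac{3}{2} - 3 \left(3^{2}\right)^{\frac{5}{2}}\right)\right)^{2} = \left(\left(6 - 225\right) + \left(\frac{3}{2} - 3 \cdot 9^{\frac{5}{2}}\right)\right)^{2} = \left(-219 + \left(\frac{3}{2} - 729\right)\right)^{2} = \left(-219 - \frac{1455}{2}\right)^{2} = \left(- \frac{1893}{2}\right)^{2} = \frac{3583449}{4}$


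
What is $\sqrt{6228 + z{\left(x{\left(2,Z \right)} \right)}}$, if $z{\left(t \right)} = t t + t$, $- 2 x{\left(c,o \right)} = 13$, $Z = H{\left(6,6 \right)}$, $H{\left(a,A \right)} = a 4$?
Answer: $\frac{\sqrt{25055}}{2} \approx 79.144$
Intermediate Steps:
$H{\left(a,A \right)} = 4 a$
$Z = 24$ ($Z = 4 \cdot 6 = 24$)
$x{\left(c,o \right)} = - \frac{13}{2}$ ($x{\left(c,o \right)} = \left(- \frac{1}{2}\right) 13 = - \frac{13}{2}$)
$z{\left(t \right)} = t + t^{2}$ ($z{\left(t \right)} = t^{2} + t = t + t^{2}$)
$\sqrt{6228 + z{\left(x{\left(2,Z \right)} \right)}} = \sqrt{6228 - \frac{13 \left(1 - \frac{13}{2}\right)}{2}} = \sqrt{6228 - - \frac{143}{4}} = \sqrt{6228 + \frac{143}{4}} = \sqrt{\frac{25055}{4}} = \frac{\sqrt{25055}}{2}$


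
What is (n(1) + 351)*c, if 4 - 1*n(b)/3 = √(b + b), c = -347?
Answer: -125961 + 1041*√2 ≈ -1.2449e+5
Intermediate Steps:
n(b) = 12 - 3*√2*√b (n(b) = 12 - 3*√(b + b) = 12 - 3*√2*√b)
(n(1) + 351)*c = ((12 - 3*√2*√1) + 351)*(-347) = ((12 - 3*√2*1) + 351)*(-347) = ((12 - 3*√2) + 351)*(-347) = (363 - 3*√2)*(-347) = -125961 + 1041*√2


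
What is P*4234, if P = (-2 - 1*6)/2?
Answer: -16936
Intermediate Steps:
P = -4 (P = (-2 - 6)*(1/2) = -8*1/2 = -4)
P*4234 = -4*4234 = -16936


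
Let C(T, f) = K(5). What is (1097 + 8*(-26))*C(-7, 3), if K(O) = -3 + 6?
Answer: 2667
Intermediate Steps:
K(O) = 3
C(T, f) = 3
(1097 + 8*(-26))*C(-7, 3) = (1097 + 8*(-26))*3 = (1097 - 208)*3 = 889*3 = 2667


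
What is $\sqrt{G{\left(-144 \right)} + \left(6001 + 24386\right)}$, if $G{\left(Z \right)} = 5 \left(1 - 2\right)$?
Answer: $\sqrt{30382} \approx 174.3$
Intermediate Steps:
$G{\left(Z \right)} = -5$ ($G{\left(Z \right)} = 5 \left(-1\right) = -5$)
$\sqrt{G{\left(-144 \right)} + \left(6001 + 24386\right)} = \sqrt{-5 + \left(6001 + 24386\right)} = \sqrt{-5 + 30387} = \sqrt{30382}$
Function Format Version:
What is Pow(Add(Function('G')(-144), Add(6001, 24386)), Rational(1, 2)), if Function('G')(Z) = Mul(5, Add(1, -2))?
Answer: Pow(30382, Rational(1, 2)) ≈ 174.30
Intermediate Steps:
Function('G')(Z) = -5 (Function('G')(Z) = Mul(5, -1) = -5)
Pow(Add(Function('G')(-144), Add(6001, 24386)), Rational(1, 2)) = Pow(Add(-5, Add(6001, 24386)), Rational(1, 2)) = Pow(Add(-5, 30387), Rational(1, 2)) = Pow(30382, Rational(1, 2))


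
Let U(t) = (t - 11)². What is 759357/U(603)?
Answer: 759357/350464 ≈ 2.1667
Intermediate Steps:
U(t) = (-11 + t)²
759357/U(603) = 759357/((-11 + 603)²) = 759357/(592²) = 759357/350464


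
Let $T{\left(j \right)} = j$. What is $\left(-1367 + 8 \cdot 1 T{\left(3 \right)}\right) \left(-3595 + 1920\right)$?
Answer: $2249525$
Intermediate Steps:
$\left(-1367 + 8 \cdot 1 T{\left(3 \right)}\right) \left(-3595 + 1920\right) = \left(-1367 + 8 \cdot 1 \cdot 3\right) \left(-3595 + 1920\right) = \left(-1367 + 8 \cdot 3\right) \left(-1675\right) = \left(-1367 + 24\right) \left(-1675\right) = \left(-1343\right) \left(-1675\right) = 2249525$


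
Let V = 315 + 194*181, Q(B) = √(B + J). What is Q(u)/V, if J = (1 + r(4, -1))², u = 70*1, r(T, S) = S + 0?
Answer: √70/35429 ≈ 0.00023615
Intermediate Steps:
r(T, S) = S
u = 70
J = 0 (J = (1 - 1)² = 0² = 0)
Q(B) = √B (Q(B) = √(B + 0) = √B)
V = 35429 (V = 315 + 35114 = 35429)
Q(u)/V = √70/35429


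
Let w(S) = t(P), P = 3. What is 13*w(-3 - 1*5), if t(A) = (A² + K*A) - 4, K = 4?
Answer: 221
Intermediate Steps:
t(A) = -4 + A² + 4*A (t(A) = (A² + 4*A) - 4 = -4 + A² + 4*A)
w(S) = 17 (w(S) = -4 + 3² + 4*3 = -4 + 9 + 12 = 17)
13*w(-3 - 1*5) = 13*17 = 221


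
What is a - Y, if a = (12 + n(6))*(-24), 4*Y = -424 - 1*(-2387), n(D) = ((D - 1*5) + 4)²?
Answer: -5515/4 ≈ -1378.8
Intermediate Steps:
n(D) = (-1 + D)² (n(D) = ((D - 5) + 4)² = ((-5 + D) + 4)² = (-1 + D)²)
Y = 1963/4 (Y = (-424 - 1*(-2387))/4 = (-424 + 2387)/4 = (¼)*1963 = 1963/4 ≈ 490.75)
a = -888 (a = (12 + (-1 + 6)²)*(-24) = (12 + 5²)*(-24) = (12 + 25)*(-24) = 37*(-24) = -888)
a - Y = -888 - 1*1963/4 = -888 - 1963/4 = -5515/4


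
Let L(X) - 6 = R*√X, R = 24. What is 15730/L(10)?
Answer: -7865/477 + 31460*√10/477 ≈ 192.08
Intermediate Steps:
L(X) = 6 + 24*√X
15730/L(10) = 15730/(6 + 24*√10)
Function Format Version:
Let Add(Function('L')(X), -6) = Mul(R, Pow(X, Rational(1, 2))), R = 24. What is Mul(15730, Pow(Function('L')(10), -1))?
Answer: Add(Rational(-7865, 477), Mul(Rational(31460, 477), Pow(10, Rational(1, 2)))) ≈ 192.08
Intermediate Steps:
Function('L')(X) = Add(6, Mul(24, Pow(X, Rational(1, 2))))
Mul(15730, Pow(Function('L')(10), -1)) = Mul(15730, Pow(Add(6, Mul(24, Pow(10, Rational(1, 2)))), -1))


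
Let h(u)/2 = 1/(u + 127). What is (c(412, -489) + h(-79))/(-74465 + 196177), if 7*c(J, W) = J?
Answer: 9895/20447616 ≈ 0.00048392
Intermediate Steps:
h(u) = 2/(127 + u) (h(u) = 2/(u + 127) = 2/(127 + u))
c(J, W) = J/7
(c(412, -489) + h(-79))/(-74465 + 196177) = ((⅐)*412 + 2/(127 - 79))/(-74465 + 196177) = (412/7 + 2/48)/121712 = (412/7 + 2*(1/48))*(1/121712) = (412/7 + 1/24)*(1/121712) = (9895/168)*(1/121712) = 9895/20447616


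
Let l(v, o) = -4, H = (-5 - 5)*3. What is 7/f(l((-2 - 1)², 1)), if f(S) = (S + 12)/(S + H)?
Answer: -119/4 ≈ -29.750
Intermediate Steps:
H = -30 (H = -10*3 = -30)
f(S) = (12 + S)/(-30 + S) (f(S) = (S + 12)/(S - 30) = (12 + S)/(-30 + S))
7/f(l((-2 - 1)², 1)) = 7/(((12 - 4)/(-30 - 4))) = 7/((8/(-34))) = 7/((-1/34*8)) = 7/(-4/17) = 7*(-17/4) = -119/4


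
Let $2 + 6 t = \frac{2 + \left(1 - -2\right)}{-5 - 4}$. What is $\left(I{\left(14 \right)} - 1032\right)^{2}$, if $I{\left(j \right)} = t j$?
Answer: $\frac{785400625}{729} \approx 1.0774 \cdot 10^{6}$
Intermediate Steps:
$t = - \frac{23}{54}$ ($t = - \frac{1}{3} + \frac{\left(2 + \left(1 - -2\right)\right) \frac{1}{-5 - 4}}{6} = - \frac{1}{3} + \frac{\left(2 + \left(1 + 2\right)\right) \frac{1}{-9}}{6} = - \frac{1}{3} + \frac{\left(2 + 3\right) \left(- \frac{1}{9}\right)}{6} = - \frac{1}{3} + \frac{5 \left(- \frac{1}{9}\right)}{6} = - \frac{1}{3} + \frac{1}{6} \left(- \frac{5}{9}\right) = - \frac{1}{3} - \frac{5}{54} = - \frac{23}{54} \approx -0.42593$)
$I{\left(j \right)} = - \frac{23 j}{54}$
$\left(I{\left(14 \right)} - 1032\right)^{2} = \left(\left(- \frac{23}{54}\right) 14 - 1032\right)^{2} = \left(- \frac{161}{27} - 1032\right)^{2} = \left(- \frac{28025}{27}\right)^{2} = \frac{785400625}{729}$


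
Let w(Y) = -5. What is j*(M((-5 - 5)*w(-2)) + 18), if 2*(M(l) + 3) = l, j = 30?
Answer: 1200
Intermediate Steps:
M(l) = -3 + l/2
j*(M((-5 - 5)*w(-2)) + 18) = 30*((-3 + ((-5 - 5)*(-5))/2) + 18) = 30*((-3 + (-10*(-5))/2) + 18) = 30*((-3 + (1/2)*50) + 18) = 30*((-3 + 25) + 18) = 30*(22 + 18) = 30*40 = 1200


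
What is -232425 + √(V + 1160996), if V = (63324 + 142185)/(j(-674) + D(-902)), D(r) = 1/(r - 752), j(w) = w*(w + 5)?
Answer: -232425 + √645764150895362448187262/745798523 ≈ -2.3135e+5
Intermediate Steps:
j(w) = w*(5 + w)
D(r) = 1/(-752 + r)
V = 339911886/745798523 (V = (63324 + 142185)/(-674*(5 - 674) + 1/(-752 - 902)) = 205509/(-674*(-669) + 1/(-1654)) = 205509/(450906 - 1/1654) = 205509/(745798523/1654) = 205509*(1654/745798523) = 339911886/745798523 ≈ 0.45577)
-232425 + √(V + 1160996) = -232425 + √(339911886/745798523 + 1160996) = -232425 + √(865869441920794/745798523) = -232425 + √645764150895362448187262/745798523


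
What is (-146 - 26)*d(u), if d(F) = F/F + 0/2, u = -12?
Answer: -172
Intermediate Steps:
d(F) = 1 (d(F) = 1 + 0*(½) = 1 + 0 = 1)
(-146 - 26)*d(u) = (-146 - 26)*1 = -172*1 = -172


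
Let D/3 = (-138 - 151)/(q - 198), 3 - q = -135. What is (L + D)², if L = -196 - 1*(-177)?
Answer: 8281/400 ≈ 20.703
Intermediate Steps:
q = 138 (q = 3 - 1*(-135) = 3 + 135 = 138)
L = -19 (L = -196 + 177 = -19)
D = 289/20 (D = 3*((-138 - 151)/(138 - 198)) = 3*(-289/(-60)) = 3*(-289*(-1/60)) = 3*(289/60) = 289/20 ≈ 14.450)
(L + D)² = (-19 + 289/20)² = (-91/20)² = 8281/400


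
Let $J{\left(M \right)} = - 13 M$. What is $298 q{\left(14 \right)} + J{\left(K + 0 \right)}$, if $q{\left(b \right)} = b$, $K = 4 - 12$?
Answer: $4276$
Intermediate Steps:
$K = -8$ ($K = 4 - 12 = -8$)
$298 q{\left(14 \right)} + J{\left(K + 0 \right)} = 298 \cdot 14 - 13 \left(-8 + 0\right) = 4172 - -104 = 4172 + 104 = 4276$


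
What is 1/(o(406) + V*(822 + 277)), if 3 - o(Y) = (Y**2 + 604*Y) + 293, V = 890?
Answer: 1/567760 ≈ 1.7613e-6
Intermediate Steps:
o(Y) = -290 - Y**2 - 604*Y (o(Y) = 3 - ((Y**2 + 604*Y) + 293) = 3 - (293 + Y**2 + 604*Y) = 3 + (-293 - Y**2 - 604*Y) = -290 - Y**2 - 604*Y)
1/(o(406) + V*(822 + 277)) = 1/((-290 - 1*406**2 - 604*406) + 890*(822 + 277)) = 1/((-290 - 1*164836 - 245224) + 890*1099) = 1/((-290 - 164836 - 245224) + 978110) = 1/(-410350 + 978110) = 1/567760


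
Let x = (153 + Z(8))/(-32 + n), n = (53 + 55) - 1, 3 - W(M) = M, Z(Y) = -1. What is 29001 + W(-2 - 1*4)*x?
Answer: 725481/25 ≈ 29019.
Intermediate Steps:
W(M) = 3 - M
n = 107 (n = 108 - 1 = 107)
x = 152/75 (x = (153 - 1)/(-32 + 107) = 152/75 ≈ 2.0267)
29001 + W(-2 - 1*4)*x = 29001 + (3 - (-2 - 1*4))*(152/75) = 29001 + (3 - (-2 - 4))*(152/75) = 29001 + (3 - 1*(-6))*(152/75) = 29001 + (3 + 6)*(152/75) = 29001 + 9*(152/75) = 29001 + 456/25 = 725481/25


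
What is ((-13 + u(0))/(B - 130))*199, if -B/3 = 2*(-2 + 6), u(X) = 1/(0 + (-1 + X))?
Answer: 199/11 ≈ 18.091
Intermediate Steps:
u(X) = 1/(-1 + X)
B = -24 (B = -6*(-2 + 6) = -6*4 = -3*8 = -24)
((-13 + u(0))/(B - 130))*199 = ((-13 + 1/(-1 + 0))/(-24 - 130))*199 = ((-13 + 1/(-1))/(-154))*199 = ((-13 - 1)*(-1/154))*199 = -14*(-1/154)*199 = (1/11)*199 = 199/11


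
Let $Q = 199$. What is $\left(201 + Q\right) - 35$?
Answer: $365$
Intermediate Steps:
$\left(201 + Q\right) - 35 = \left(201 + 199\right) - 35 = 400 - 35 = 365$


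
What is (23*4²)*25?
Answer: 9200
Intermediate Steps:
(23*4²)*25 = (23*16)*25 = 368*25 = 9200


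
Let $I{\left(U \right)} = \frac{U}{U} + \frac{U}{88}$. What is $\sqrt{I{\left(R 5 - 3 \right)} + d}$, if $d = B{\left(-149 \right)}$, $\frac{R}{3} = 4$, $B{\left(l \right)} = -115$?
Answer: $\frac{5 i \sqrt{8778}}{44} \approx 10.647 i$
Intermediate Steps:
$R = 12$ ($R = 3 \cdot 4 = 12$)
$d = -115$
$I{\left(U \right)} = 1 + \frac{U}{88}$ ($I{\left(U \right)} = 1 + U \frac{1}{88} = 1 + \frac{U}{88}$)
$\sqrt{I{\left(R 5 - 3 \right)} + d} = \sqrt{\left(1 + \frac{12 \cdot 5 - 3}{88}\right) - 115} = \sqrt{\left(1 + \frac{60 - 3}{88}\right) - 115} = \sqrt{\left(1 + \frac{1}{88} \cdot 57\right) - 115} = \sqrt{\left(1 + \frac{57}{88}\right) - 115} = \sqrt{\frac{145}{88} - 115} = \sqrt{- \frac{9975}{88}} = \frac{5 i \sqrt{8778}}{44}$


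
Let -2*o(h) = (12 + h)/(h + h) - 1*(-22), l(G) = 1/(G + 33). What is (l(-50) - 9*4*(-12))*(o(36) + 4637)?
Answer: 101898811/51 ≈ 1.9980e+6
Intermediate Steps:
l(G) = 1/(33 + G)
o(h) = -11 - (12 + h)/(4*h) (o(h) = -((12 + h)/(h + h) - 1*(-22))/2 = -((12 + h)/((2*h)) + 22)/2 = -((12 + h)*(1/(2*h)) + 22)/2 = -((12 + h)/(2*h) + 22)/2 = -(22 + (12 + h)/(2*h))/2 = -11 - (12 + h)/(4*h))
(l(-50) - 9*4*(-12))*(o(36) + 4637) = (1/(33 - 50) - 9*4*(-12))*((-45/4 - 3/36) + 4637) = (1/(-17) - 36*(-12))*((-45/4 - 3*1/36) + 4637) = (-1/17 + 432)*((-45/4 - 1/12) + 4637) = 7343*(-34/3 + 4637)/17 = (7343/17)*(13877/3) = 101898811/51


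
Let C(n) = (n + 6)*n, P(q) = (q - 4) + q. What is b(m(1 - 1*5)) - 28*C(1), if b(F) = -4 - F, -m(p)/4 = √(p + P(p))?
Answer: -200 + 16*I ≈ -200.0 + 16.0*I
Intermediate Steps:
P(q) = -4 + 2*q (P(q) = (-4 + q) + q = -4 + 2*q)
C(n) = n*(6 + n) (C(n) = (6 + n)*n = n*(6 + n))
m(p) = -4*√(-4 + 3*p) (m(p) = -4*√(p + (-4 + 2*p)) = -4*√(-4 + 3*p))
b(m(1 - 1*5)) - 28*C(1) = (-4 - (-4)*√(-4 + 3*(1 - 1*5))) - 28*(6 + 1) = (-4 - (-4)*√(-4 + 3*(1 - 5))) - 28*7 = (-4 - (-4)*√(-4 + 3*(-4))) - 28*7 = (-4 - (-4)*√(-4 - 12)) - 196 = (-4 - (-4)*√(-16)) - 196 = (-4 - (-4)*4*I) - 196 = (-4 - (-16)*I) - 196 = (-4 + 16*I) - 196 = -200 + 16*I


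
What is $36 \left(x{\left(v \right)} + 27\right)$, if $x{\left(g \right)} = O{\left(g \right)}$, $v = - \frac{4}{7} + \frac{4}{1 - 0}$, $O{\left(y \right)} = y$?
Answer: $\frac{7668}{7} \approx 1095.4$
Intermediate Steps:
$v = \frac{24}{7}$ ($v = \left(-4\right) \frac{1}{7} + \frac{4}{1 + 0} = - \frac{4}{7} + \frac{4}{1} = - \frac{4}{7} + 4 \cdot 1 = - \frac{4}{7} + 4 = \frac{24}{7} \approx 3.4286$)
$x{\left(g \right)} = g$
$36 \left(x{\left(v \right)} + 27\right) = 36 \left(\frac{24}{7} + 27\right) = 36 \cdot \frac{213}{7} = \frac{7668}{7}$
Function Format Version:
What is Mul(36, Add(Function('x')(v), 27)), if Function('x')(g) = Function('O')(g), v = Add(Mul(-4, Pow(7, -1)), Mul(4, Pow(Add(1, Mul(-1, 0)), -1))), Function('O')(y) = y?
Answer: Rational(7668, 7) ≈ 1095.4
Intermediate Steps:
v = Rational(24, 7) (v = Add(Mul(-4, Rational(1, 7)), Mul(4, Pow(Add(1, 0), -1))) = Add(Rational(-4, 7), Mul(4, Pow(1, -1))) = Add(Rational(-4, 7), Mul(4, 1)) = Add(Rational(-4, 7), 4) = Rational(24, 7) ≈ 3.4286)
Function('x')(g) = g
Mul(36, Add(Function('x')(v), 27)) = Mul(36, Add(Rational(24, 7), 27)) = Mul(36, Rational(213, 7)) = Rational(7668, 7)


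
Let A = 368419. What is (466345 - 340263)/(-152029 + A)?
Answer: 63041/108195 ≈ 0.58266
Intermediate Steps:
(466345 - 340263)/(-152029 + A) = (466345 - 340263)/(-152029 + 368419) = 126082/216390 = 126082*(1/216390) = 63041/108195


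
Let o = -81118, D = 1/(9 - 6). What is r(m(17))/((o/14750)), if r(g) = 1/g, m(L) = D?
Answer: -22125/40559 ≈ -0.54550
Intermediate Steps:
D = 1/3 ≈ 0.33333
m(L) = 1/3
r(m(17))/((o/14750)) = 1/((1/3)*((-81118/14750))) = 3/((-81118*1/14750)) = 3/(-40559/7375) = 3*(-7375/40559) = -22125/40559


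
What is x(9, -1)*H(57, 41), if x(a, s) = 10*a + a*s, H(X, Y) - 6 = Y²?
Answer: 136647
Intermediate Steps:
H(X, Y) = 6 + Y²
x(9, -1)*H(57, 41) = (9*(10 - 1))*(6 + 41²) = (9*9)*(6 + 1681) = 81*1687 = 136647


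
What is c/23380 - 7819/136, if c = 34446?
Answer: -44530891/794920 ≈ -56.019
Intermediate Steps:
c/23380 - 7819/136 = 34446/23380 - 7819/136 = 34446*(1/23380) - 7819*1/136 = 17223/11690 - 7819/136 = -44530891/794920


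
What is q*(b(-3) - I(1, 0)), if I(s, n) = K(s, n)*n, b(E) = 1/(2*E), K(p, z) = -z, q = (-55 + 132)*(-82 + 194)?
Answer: -4312/3 ≈ -1437.3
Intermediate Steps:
q = 8624 (q = 77*112 = 8624)
b(E) = 1/(2*E)
I(s, n) = -n² (I(s, n) = (-n)*n = -n²)
q*(b(-3) - I(1, 0)) = 8624*((½)/(-3) - (-1)*0²) = 8624*((½)*(-⅓) - (-1)*0) = 8624*(-⅙ - 1*0) = 8624*(-⅙ + 0) = 8624*(-⅙) = -4312/3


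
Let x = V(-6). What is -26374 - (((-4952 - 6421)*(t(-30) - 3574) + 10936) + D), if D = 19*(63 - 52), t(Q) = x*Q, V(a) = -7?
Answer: -38296291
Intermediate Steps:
x = -7
t(Q) = -7*Q
D = 209 (D = 19*11 = 209)
-26374 - (((-4952 - 6421)*(t(-30) - 3574) + 10936) + D) = -26374 - (((-4952 - 6421)*(-7*(-30) - 3574) + 10936) + 209) = -26374 - ((-11373*(210 - 3574) + 10936) + 209) = -26374 - ((-11373*(-3364) + 10936) + 209) = -26374 - ((38258772 + 10936) + 209) = -26374 - (38269708 + 209) = -26374 - 1*38269917 = -26374 - 38269917 = -38296291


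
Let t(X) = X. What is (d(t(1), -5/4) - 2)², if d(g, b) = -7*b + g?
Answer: 961/16 ≈ 60.063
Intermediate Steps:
d(g, b) = g - 7*b
(d(t(1), -5/4) - 2)² = ((1 - (-35)/4) - 2)² = ((1 - 7*(-5/4)) - 2)² = ((1 + 35/4) - 2)² = (39/4 - 2)² = (31/4)² = 961/16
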